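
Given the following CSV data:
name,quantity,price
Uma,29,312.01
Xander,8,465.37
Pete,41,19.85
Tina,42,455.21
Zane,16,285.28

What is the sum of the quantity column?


Values in 'quantity' column:
  Row 1: 29
  Row 2: 8
  Row 3: 41
  Row 4: 42
  Row 5: 16
Sum = 29 + 8 + 41 + 42 + 16 = 136

ANSWER: 136


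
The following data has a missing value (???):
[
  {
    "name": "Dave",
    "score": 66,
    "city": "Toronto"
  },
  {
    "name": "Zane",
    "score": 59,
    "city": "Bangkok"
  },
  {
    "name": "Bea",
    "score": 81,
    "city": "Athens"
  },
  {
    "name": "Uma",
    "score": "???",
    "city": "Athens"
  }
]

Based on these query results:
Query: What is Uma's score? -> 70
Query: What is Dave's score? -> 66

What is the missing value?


The missing value is Uma's score
From query: Uma's score = 70

ANSWER: 70


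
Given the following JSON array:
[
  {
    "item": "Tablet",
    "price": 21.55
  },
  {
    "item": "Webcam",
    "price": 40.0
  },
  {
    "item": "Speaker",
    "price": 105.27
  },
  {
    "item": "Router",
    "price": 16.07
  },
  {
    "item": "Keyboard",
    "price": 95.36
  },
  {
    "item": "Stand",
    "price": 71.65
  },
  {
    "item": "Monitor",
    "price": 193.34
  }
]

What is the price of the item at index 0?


Array index 0 -> Tablet
price = 21.55

ANSWER: 21.55


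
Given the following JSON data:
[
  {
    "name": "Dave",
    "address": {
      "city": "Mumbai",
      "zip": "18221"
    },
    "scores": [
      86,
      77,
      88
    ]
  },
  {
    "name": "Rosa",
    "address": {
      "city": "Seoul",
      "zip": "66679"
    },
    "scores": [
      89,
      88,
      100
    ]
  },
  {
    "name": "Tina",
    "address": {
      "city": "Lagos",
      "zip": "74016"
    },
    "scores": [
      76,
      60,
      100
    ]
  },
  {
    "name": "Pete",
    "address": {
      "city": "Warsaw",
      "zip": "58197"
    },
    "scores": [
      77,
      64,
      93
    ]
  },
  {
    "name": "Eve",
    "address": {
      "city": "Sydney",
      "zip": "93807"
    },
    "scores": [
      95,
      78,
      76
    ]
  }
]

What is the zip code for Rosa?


Path: records[1].address.zip
Value: 66679

ANSWER: 66679


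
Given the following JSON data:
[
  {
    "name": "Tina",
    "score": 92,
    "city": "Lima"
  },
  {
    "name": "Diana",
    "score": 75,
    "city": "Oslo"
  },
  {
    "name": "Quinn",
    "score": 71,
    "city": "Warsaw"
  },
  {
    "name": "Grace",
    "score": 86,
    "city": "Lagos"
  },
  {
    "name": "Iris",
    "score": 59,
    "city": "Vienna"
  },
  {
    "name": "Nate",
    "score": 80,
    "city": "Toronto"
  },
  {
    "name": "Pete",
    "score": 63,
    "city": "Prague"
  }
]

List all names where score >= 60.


Filtering records where score >= 60:
  Tina (score=92) -> YES
  Diana (score=75) -> YES
  Quinn (score=71) -> YES
  Grace (score=86) -> YES
  Iris (score=59) -> no
  Nate (score=80) -> YES
  Pete (score=63) -> YES


ANSWER: Tina, Diana, Quinn, Grace, Nate, Pete


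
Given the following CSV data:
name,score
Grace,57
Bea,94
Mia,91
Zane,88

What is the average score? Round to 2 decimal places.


Scores: 57, 94, 91, 88
Sum = 330
Count = 4
Average = 330 / 4 = 82.50

ANSWER: 82.50


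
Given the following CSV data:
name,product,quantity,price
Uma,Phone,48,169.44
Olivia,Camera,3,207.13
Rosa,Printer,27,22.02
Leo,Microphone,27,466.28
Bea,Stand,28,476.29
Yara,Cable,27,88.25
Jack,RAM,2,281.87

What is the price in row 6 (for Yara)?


Row 6: Yara
Column 'price' = 88.25

ANSWER: 88.25


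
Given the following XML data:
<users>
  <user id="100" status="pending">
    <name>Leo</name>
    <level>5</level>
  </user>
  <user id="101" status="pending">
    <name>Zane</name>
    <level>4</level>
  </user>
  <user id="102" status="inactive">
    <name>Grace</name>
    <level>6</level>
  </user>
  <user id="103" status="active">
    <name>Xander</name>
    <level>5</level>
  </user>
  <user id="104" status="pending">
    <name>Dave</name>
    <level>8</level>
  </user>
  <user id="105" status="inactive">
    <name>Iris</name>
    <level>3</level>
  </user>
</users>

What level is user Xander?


Finding user: Xander
<level>5</level>

ANSWER: 5


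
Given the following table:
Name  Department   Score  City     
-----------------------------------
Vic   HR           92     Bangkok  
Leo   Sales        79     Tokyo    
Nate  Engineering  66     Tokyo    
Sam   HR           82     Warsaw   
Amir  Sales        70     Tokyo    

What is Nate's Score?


Row 3: Nate
Score = 66

ANSWER: 66


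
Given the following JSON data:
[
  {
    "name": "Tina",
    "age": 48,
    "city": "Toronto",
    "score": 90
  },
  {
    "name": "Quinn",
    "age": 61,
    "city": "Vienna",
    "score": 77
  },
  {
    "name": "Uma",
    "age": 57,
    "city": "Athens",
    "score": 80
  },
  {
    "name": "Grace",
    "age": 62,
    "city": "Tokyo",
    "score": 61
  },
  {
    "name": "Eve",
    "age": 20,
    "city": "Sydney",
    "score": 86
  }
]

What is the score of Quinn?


Looking up record where name = Quinn
Record index: 1
Field 'score' = 77

ANSWER: 77


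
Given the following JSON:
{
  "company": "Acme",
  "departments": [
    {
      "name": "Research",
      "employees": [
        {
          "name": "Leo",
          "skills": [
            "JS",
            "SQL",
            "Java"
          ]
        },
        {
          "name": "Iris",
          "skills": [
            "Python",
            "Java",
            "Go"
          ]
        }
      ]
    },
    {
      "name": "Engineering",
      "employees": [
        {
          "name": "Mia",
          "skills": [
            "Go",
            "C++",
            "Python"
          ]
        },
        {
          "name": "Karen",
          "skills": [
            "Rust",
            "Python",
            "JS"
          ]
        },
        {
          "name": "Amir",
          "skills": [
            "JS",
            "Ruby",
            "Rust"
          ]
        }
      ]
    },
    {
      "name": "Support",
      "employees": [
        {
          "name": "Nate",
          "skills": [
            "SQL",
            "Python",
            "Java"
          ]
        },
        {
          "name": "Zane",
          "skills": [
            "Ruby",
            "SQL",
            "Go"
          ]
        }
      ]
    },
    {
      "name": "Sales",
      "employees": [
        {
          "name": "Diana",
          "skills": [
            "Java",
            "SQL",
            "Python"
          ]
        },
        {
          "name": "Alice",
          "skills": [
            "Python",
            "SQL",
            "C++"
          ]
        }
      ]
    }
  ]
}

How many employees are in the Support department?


Path: departments[2].employees
Count: 2

ANSWER: 2


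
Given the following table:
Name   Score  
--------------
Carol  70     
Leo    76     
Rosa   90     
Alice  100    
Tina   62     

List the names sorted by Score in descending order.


Sorting by Score (descending):
  Alice: 100
  Rosa: 90
  Leo: 76
  Carol: 70
  Tina: 62


ANSWER: Alice, Rosa, Leo, Carol, Tina


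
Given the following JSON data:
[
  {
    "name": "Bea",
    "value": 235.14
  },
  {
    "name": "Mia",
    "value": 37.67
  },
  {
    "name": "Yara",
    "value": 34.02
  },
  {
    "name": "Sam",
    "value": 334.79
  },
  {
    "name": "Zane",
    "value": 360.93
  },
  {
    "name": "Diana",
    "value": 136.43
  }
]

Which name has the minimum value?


Comparing values:
  Bea: 235.14
  Mia: 37.67
  Yara: 34.02
  Sam: 334.79
  Zane: 360.93
  Diana: 136.43
Minimum: Yara (34.02)

ANSWER: Yara


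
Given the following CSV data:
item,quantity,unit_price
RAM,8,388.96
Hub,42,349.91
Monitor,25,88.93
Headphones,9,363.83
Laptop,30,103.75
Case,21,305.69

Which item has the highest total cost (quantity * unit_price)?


Computing row totals:
  RAM: 3111.68
  Hub: 14696.22
  Monitor: 2223.25
  Headphones: 3274.47
  Laptop: 3112.5
  Case: 6419.49
Maximum: Hub (14696.22)

ANSWER: Hub


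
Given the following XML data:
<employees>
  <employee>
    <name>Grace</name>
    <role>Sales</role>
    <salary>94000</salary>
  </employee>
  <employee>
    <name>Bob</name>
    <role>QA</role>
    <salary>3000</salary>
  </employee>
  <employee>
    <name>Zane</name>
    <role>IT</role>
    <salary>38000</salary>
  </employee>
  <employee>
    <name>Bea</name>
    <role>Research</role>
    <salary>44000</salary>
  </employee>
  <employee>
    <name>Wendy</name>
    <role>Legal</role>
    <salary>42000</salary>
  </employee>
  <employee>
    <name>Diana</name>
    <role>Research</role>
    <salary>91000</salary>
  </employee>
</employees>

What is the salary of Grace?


Searching for <employee> with <name>Grace</name>
Found at position 1
<salary>94000</salary>

ANSWER: 94000


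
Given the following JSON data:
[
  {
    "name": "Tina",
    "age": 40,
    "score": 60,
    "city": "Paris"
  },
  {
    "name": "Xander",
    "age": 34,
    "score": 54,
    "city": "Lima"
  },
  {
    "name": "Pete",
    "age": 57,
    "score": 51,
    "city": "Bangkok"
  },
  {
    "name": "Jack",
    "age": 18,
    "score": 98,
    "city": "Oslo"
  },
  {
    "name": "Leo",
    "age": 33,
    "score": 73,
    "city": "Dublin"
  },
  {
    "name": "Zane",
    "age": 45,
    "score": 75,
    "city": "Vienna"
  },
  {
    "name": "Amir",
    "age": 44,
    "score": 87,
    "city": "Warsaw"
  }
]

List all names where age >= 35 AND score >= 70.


Checking both conditions:
  Tina (age=40, score=60) -> no
  Xander (age=34, score=54) -> no
  Pete (age=57, score=51) -> no
  Jack (age=18, score=98) -> no
  Leo (age=33, score=73) -> no
  Zane (age=45, score=75) -> YES
  Amir (age=44, score=87) -> YES


ANSWER: Zane, Amir


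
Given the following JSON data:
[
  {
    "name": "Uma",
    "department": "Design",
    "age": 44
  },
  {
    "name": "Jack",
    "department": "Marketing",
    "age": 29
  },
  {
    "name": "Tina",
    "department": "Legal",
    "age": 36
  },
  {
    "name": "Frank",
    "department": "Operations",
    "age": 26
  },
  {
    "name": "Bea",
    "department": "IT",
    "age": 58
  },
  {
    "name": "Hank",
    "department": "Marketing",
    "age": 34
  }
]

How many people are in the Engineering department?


Scanning records for department = Engineering
  No matches found
Count: 0

ANSWER: 0


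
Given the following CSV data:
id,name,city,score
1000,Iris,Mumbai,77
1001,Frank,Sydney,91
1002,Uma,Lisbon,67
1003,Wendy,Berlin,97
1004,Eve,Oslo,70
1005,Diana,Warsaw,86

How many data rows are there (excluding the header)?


Counting rows (excluding header):
Header: id,name,city,score
Data rows: 6

ANSWER: 6


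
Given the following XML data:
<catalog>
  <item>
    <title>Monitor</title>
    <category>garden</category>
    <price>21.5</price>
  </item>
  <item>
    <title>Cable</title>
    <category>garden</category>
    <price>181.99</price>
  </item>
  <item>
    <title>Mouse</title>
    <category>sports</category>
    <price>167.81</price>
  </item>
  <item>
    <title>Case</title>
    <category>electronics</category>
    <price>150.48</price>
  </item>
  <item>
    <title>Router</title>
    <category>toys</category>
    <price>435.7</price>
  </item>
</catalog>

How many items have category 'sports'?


Scanning <item> elements for <category>sports</category>:
  Item 3: Mouse -> MATCH
Count: 1

ANSWER: 1


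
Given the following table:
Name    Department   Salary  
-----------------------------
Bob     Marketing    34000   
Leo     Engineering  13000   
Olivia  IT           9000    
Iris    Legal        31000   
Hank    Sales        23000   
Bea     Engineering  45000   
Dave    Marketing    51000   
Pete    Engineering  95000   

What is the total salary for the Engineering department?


Engineering department members:
  Leo: 13000
  Bea: 45000
  Pete: 95000
Total = 13000 + 45000 + 95000 = 153000

ANSWER: 153000


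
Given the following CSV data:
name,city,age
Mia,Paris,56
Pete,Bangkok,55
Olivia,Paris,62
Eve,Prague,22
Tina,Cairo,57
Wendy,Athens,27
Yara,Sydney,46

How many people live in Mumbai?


Scanning city column for 'Mumbai':
Total matches: 0

ANSWER: 0


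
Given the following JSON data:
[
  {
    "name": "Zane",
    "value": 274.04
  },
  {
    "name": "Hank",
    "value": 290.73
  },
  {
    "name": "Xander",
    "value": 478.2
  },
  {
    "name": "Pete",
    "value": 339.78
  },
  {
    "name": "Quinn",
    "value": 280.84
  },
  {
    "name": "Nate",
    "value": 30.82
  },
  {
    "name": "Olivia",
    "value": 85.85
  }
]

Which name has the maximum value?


Comparing values:
  Zane: 274.04
  Hank: 290.73
  Xander: 478.2
  Pete: 339.78
  Quinn: 280.84
  Nate: 30.82
  Olivia: 85.85
Maximum: Xander (478.2)

ANSWER: Xander


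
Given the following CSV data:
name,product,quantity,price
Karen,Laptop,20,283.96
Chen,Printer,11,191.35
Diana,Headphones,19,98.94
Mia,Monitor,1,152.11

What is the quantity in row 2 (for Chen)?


Row 2: Chen
Column 'quantity' = 11

ANSWER: 11


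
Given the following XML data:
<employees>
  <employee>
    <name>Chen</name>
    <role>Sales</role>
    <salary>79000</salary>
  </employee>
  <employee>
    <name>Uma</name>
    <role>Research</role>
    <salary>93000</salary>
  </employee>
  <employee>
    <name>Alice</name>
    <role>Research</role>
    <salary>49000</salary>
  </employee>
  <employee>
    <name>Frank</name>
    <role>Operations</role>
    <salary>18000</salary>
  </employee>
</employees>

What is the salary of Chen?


Searching for <employee> with <name>Chen</name>
Found at position 1
<salary>79000</salary>

ANSWER: 79000


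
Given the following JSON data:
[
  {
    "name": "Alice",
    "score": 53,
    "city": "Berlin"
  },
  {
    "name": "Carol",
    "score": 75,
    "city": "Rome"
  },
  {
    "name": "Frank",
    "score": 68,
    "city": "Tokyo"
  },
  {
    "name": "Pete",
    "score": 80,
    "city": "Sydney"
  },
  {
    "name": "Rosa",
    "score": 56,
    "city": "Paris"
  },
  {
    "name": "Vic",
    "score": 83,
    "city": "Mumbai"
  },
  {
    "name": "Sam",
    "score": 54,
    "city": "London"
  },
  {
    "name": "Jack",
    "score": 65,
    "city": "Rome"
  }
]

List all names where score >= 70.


Filtering records where score >= 70:
  Alice (score=53) -> no
  Carol (score=75) -> YES
  Frank (score=68) -> no
  Pete (score=80) -> YES
  Rosa (score=56) -> no
  Vic (score=83) -> YES
  Sam (score=54) -> no
  Jack (score=65) -> no


ANSWER: Carol, Pete, Vic


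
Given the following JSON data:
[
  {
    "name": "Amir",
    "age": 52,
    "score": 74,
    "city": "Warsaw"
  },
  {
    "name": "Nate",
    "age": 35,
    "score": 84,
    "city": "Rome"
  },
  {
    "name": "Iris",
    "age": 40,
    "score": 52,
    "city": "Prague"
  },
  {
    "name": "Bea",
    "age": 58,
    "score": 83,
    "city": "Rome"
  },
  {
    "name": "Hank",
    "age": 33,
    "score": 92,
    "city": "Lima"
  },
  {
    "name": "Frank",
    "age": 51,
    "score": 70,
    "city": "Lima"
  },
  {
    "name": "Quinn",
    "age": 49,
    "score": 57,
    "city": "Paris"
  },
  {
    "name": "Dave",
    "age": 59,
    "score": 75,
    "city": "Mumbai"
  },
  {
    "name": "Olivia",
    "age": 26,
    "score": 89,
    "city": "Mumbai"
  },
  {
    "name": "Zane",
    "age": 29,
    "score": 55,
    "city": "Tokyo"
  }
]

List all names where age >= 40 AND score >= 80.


Checking both conditions:
  Amir (age=52, score=74) -> no
  Nate (age=35, score=84) -> no
  Iris (age=40, score=52) -> no
  Bea (age=58, score=83) -> YES
  Hank (age=33, score=92) -> no
  Frank (age=51, score=70) -> no
  Quinn (age=49, score=57) -> no
  Dave (age=59, score=75) -> no
  Olivia (age=26, score=89) -> no
  Zane (age=29, score=55) -> no


ANSWER: Bea


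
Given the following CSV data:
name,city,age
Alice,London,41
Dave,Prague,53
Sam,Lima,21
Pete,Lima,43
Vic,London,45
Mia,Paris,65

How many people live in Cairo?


Scanning city column for 'Cairo':
Total matches: 0

ANSWER: 0


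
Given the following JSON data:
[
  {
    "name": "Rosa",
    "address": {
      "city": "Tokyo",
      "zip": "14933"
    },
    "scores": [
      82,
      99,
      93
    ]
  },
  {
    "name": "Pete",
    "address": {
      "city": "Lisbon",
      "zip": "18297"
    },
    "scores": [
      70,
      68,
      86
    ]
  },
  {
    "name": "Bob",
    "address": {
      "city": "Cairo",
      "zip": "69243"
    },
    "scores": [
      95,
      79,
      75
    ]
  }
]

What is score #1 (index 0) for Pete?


Path: records[1].scores[0]
Value: 70

ANSWER: 70


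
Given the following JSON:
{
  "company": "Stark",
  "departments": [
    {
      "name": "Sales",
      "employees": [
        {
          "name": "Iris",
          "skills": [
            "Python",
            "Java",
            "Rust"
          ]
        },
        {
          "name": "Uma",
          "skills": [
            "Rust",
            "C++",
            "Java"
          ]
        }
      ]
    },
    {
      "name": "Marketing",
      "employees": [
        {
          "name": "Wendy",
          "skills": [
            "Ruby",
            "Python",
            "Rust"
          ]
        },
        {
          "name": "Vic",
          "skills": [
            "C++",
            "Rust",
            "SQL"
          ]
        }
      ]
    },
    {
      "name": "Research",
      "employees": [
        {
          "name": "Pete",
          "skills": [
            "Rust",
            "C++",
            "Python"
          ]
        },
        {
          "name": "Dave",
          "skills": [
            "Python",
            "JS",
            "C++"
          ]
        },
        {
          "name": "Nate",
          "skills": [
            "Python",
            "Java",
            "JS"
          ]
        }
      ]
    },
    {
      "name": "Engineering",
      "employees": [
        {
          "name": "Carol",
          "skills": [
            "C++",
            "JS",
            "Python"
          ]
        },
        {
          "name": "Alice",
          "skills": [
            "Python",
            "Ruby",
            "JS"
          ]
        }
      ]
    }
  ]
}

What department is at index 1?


Path: departments[1].name
Value: Marketing

ANSWER: Marketing


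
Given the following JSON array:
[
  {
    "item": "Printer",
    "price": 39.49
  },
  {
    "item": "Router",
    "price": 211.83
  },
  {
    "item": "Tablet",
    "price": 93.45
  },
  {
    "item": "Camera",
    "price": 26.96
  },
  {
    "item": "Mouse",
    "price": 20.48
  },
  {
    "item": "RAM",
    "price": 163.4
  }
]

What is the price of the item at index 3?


Array index 3 -> Camera
price = 26.96

ANSWER: 26.96


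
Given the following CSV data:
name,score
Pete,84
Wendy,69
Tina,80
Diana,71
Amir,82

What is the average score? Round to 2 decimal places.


Scores: 84, 69, 80, 71, 82
Sum = 386
Count = 5
Average = 386 / 5 = 77.20

ANSWER: 77.20


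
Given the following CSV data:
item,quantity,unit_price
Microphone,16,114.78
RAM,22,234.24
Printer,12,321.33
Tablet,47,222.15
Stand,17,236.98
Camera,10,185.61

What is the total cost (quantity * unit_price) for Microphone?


Row: Microphone
quantity = 16
unit_price = 114.78
total = 16 * 114.78 = 1836.48

ANSWER: 1836.48


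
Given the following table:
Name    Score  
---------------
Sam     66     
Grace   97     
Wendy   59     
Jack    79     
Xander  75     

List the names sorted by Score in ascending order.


Sorting by Score (ascending):
  Wendy: 59
  Sam: 66
  Xander: 75
  Jack: 79
  Grace: 97


ANSWER: Wendy, Sam, Xander, Jack, Grace


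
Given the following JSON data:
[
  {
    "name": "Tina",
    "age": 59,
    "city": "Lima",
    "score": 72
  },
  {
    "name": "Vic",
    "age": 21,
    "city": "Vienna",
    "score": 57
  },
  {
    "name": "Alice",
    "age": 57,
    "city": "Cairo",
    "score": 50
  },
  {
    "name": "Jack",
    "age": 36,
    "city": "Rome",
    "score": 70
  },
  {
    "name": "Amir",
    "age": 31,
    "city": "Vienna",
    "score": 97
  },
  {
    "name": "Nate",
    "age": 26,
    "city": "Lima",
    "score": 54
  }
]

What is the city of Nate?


Looking up record where name = Nate
Record index: 5
Field 'city' = Lima

ANSWER: Lima


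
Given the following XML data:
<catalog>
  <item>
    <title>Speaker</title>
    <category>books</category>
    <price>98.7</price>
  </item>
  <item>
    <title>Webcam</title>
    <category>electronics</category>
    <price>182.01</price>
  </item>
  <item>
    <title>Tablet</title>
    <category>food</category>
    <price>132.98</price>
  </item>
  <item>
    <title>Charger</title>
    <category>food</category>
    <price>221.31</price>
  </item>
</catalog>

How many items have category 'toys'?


Scanning <item> elements for <category>toys</category>:
Count: 0

ANSWER: 0


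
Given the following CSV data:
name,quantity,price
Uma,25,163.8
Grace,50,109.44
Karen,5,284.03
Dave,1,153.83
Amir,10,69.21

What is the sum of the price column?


Values in 'price' column:
  Row 1: 163.8
  Row 2: 109.44
  Row 3: 284.03
  Row 4: 153.83
  Row 5: 69.21
Sum = 163.8 + 109.44 + 284.03 + 153.83 + 69.21 = 780.31

ANSWER: 780.31


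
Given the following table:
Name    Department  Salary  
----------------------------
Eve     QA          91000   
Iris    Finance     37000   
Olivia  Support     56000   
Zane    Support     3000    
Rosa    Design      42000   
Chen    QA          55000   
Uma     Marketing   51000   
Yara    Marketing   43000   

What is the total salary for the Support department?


Support department members:
  Olivia: 56000
  Zane: 3000
Total = 56000 + 3000 = 59000

ANSWER: 59000


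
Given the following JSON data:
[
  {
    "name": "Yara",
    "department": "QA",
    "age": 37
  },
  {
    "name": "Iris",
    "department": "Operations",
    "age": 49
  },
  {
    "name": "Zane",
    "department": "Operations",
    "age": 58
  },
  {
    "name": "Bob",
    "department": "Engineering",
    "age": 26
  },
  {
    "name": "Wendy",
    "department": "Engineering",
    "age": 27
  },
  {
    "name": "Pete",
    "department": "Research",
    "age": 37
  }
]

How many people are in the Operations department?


Scanning records for department = Operations
  Record 1: Iris
  Record 2: Zane
Count: 2

ANSWER: 2


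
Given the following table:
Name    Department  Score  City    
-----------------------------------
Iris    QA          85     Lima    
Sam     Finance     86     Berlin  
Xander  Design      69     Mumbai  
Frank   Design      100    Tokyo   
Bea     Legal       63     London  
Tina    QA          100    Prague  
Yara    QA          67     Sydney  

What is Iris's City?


Row 1: Iris
City = Lima

ANSWER: Lima


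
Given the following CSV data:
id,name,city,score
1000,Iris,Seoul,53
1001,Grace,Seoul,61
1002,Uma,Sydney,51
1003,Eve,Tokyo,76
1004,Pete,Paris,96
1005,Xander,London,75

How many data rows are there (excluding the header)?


Counting rows (excluding header):
Header: id,name,city,score
Data rows: 6

ANSWER: 6


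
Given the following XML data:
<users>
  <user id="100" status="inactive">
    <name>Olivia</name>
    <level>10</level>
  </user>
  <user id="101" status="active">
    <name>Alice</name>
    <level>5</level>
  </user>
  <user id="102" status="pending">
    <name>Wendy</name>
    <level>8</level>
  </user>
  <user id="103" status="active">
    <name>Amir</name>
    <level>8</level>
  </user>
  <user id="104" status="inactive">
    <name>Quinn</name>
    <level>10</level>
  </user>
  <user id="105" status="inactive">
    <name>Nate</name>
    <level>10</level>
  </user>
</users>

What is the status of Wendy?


Finding user with name = Wendy
user id="102" status="pending"

ANSWER: pending


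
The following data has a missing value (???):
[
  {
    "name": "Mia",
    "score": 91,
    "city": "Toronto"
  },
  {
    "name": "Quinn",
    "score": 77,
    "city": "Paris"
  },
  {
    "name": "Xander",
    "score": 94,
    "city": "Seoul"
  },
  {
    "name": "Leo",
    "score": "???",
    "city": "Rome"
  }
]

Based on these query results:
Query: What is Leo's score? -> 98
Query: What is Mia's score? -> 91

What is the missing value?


The missing value is Leo's score
From query: Leo's score = 98

ANSWER: 98


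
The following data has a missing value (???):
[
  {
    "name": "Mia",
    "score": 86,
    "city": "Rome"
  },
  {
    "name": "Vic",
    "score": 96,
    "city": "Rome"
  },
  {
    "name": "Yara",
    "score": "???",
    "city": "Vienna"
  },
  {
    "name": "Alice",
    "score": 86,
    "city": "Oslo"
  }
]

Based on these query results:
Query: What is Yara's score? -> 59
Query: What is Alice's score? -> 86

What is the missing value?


The missing value is Yara's score
From query: Yara's score = 59

ANSWER: 59


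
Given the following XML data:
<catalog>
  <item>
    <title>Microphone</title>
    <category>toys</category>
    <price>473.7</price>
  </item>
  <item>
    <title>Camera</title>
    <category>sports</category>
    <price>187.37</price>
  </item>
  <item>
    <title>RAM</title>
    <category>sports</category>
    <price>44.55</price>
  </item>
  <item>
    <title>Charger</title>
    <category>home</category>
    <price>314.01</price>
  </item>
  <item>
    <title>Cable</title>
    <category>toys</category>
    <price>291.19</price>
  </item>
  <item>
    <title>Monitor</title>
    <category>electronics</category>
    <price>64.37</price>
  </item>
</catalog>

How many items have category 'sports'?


Scanning <item> elements for <category>sports</category>:
  Item 2: Camera -> MATCH
  Item 3: RAM -> MATCH
Count: 2

ANSWER: 2


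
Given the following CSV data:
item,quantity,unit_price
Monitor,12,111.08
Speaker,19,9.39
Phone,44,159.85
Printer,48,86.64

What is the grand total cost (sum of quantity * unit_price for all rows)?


Computing row totals:
  Monitor: 12 * 111.08 = 1332.96
  Speaker: 19 * 9.39 = 178.41
  Phone: 44 * 159.85 = 7033.4
  Printer: 48 * 86.64 = 4158.72
Grand total = 1332.96 + 178.41 + 7033.4 + 4158.72 = 12703.49

ANSWER: 12703.49


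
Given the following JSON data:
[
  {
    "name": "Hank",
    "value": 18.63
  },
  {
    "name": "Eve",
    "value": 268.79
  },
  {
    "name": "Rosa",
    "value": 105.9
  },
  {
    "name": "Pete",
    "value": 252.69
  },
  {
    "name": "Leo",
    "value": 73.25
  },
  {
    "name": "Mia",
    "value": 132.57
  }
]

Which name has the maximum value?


Comparing values:
  Hank: 18.63
  Eve: 268.79
  Rosa: 105.9
  Pete: 252.69
  Leo: 73.25
  Mia: 132.57
Maximum: Eve (268.79)

ANSWER: Eve


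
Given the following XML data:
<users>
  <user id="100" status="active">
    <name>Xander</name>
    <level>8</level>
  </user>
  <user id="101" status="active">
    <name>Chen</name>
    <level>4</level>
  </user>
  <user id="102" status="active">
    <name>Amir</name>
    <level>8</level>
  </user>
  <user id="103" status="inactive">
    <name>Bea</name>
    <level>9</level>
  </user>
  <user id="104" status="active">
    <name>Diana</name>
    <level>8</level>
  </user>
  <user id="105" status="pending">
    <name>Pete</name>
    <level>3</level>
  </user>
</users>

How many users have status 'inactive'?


Counting users with status='inactive':
  Bea (id=103) -> MATCH
Count: 1

ANSWER: 1


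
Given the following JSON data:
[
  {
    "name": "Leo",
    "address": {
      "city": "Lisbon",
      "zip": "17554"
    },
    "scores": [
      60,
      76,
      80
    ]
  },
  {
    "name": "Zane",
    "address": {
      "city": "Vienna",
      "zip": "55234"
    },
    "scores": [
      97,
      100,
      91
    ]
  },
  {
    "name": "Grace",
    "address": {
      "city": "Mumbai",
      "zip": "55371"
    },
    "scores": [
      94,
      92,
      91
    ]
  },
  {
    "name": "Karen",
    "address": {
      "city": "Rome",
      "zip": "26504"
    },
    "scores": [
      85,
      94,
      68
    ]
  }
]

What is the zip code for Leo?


Path: records[0].address.zip
Value: 17554

ANSWER: 17554


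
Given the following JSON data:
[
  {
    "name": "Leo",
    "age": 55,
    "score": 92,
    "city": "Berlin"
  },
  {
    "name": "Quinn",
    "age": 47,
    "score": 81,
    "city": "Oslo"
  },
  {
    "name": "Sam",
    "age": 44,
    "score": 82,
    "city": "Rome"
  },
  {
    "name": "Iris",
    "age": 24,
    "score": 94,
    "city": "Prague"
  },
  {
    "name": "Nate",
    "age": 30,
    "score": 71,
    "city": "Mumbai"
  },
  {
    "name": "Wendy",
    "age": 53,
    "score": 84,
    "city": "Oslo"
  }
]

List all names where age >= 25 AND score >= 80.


Checking both conditions:
  Leo (age=55, score=92) -> YES
  Quinn (age=47, score=81) -> YES
  Sam (age=44, score=82) -> YES
  Iris (age=24, score=94) -> no
  Nate (age=30, score=71) -> no
  Wendy (age=53, score=84) -> YES


ANSWER: Leo, Quinn, Sam, Wendy


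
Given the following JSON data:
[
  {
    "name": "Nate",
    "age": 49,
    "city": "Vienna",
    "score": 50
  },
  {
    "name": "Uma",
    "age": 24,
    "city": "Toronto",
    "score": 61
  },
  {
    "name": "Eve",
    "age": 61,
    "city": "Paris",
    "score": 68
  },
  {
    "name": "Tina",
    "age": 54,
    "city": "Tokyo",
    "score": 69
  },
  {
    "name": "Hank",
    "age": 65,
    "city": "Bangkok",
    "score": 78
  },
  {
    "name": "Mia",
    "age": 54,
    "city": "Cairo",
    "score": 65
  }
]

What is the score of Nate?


Looking up record where name = Nate
Record index: 0
Field 'score' = 50

ANSWER: 50


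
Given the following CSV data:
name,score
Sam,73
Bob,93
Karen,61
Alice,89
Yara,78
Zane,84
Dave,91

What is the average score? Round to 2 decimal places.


Scores: 73, 93, 61, 89, 78, 84, 91
Sum = 569
Count = 7
Average = 569 / 7 = 81.29

ANSWER: 81.29


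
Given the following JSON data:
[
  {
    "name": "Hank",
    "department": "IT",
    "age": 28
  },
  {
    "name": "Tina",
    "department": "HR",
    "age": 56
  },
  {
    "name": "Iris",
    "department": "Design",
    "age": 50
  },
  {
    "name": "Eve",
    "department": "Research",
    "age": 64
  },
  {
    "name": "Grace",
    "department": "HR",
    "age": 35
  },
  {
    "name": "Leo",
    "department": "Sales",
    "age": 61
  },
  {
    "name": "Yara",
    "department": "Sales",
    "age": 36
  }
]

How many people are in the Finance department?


Scanning records for department = Finance
  No matches found
Count: 0

ANSWER: 0


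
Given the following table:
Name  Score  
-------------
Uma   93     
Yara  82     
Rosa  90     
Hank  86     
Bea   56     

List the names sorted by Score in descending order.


Sorting by Score (descending):
  Uma: 93
  Rosa: 90
  Hank: 86
  Yara: 82
  Bea: 56


ANSWER: Uma, Rosa, Hank, Yara, Bea


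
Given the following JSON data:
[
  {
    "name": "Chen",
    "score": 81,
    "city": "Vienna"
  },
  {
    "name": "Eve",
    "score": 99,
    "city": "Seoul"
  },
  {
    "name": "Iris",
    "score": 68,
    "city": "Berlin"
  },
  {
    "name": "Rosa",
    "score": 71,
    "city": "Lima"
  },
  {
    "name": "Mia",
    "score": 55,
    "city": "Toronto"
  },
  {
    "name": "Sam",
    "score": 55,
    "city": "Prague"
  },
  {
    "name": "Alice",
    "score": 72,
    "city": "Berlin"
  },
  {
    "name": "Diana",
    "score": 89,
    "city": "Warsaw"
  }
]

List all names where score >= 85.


Filtering records where score >= 85:
  Chen (score=81) -> no
  Eve (score=99) -> YES
  Iris (score=68) -> no
  Rosa (score=71) -> no
  Mia (score=55) -> no
  Sam (score=55) -> no
  Alice (score=72) -> no
  Diana (score=89) -> YES


ANSWER: Eve, Diana


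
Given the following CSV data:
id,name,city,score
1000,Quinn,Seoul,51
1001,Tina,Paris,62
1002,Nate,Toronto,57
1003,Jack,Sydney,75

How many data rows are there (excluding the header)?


Counting rows (excluding header):
Header: id,name,city,score
Data rows: 4

ANSWER: 4


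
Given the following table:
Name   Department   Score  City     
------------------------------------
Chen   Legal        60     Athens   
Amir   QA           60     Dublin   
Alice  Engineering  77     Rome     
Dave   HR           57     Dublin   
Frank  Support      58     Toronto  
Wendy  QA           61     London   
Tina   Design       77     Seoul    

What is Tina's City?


Row 7: Tina
City = Seoul

ANSWER: Seoul


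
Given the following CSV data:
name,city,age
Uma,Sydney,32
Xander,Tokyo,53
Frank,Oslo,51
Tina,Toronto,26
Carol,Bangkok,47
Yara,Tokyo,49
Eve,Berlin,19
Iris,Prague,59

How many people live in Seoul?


Scanning city column for 'Seoul':
Total matches: 0

ANSWER: 0


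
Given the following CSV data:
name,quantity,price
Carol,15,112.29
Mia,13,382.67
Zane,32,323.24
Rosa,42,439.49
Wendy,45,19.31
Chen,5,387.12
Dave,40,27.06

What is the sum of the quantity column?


Values in 'quantity' column:
  Row 1: 15
  Row 2: 13
  Row 3: 32
  Row 4: 42
  Row 5: 45
  Row 6: 5
  Row 7: 40
Sum = 15 + 13 + 32 + 42 + 45 + 5 + 40 = 192

ANSWER: 192


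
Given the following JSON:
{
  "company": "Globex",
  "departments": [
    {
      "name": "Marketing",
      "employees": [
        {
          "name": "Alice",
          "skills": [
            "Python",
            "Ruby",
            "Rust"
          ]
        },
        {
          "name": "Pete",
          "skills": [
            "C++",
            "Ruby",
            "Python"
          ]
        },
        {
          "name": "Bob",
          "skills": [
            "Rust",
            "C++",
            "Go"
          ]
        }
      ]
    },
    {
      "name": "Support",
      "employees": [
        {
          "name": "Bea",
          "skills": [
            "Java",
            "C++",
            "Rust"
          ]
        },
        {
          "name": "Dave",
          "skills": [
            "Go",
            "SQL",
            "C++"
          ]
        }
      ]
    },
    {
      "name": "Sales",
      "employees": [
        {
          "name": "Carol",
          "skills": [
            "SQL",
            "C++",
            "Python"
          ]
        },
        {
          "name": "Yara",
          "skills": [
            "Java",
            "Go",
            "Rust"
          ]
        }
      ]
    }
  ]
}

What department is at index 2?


Path: departments[2].name
Value: Sales

ANSWER: Sales


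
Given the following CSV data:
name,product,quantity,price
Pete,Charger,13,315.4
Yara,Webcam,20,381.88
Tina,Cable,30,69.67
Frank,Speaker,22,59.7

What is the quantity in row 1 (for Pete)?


Row 1: Pete
Column 'quantity' = 13

ANSWER: 13


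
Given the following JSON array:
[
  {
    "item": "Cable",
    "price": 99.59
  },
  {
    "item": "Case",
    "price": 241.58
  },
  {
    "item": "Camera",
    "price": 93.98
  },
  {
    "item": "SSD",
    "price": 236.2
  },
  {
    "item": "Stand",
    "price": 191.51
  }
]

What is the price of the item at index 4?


Array index 4 -> Stand
price = 191.51

ANSWER: 191.51


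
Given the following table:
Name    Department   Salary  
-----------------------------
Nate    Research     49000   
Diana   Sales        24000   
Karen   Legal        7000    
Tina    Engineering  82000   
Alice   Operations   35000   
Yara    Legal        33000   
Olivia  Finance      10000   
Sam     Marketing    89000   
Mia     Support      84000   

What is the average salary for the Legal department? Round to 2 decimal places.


Legal department members:
  Karen: 7000
  Yara: 33000
Sum = 40000
Count = 2
Average = 40000 / 2 = 20000.00

ANSWER: 20000.00


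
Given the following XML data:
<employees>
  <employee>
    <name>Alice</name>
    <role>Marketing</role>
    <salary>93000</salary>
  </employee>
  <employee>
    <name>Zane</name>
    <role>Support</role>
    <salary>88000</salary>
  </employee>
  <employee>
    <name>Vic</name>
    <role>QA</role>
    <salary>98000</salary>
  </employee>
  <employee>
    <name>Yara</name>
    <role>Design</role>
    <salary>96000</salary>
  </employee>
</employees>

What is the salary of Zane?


Searching for <employee> with <name>Zane</name>
Found at position 2
<salary>88000</salary>

ANSWER: 88000


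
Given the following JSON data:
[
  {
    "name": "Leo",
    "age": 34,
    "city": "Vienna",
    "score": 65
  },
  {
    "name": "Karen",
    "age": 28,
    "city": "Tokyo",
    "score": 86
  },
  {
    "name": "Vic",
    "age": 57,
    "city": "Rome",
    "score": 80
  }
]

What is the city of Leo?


Looking up record where name = Leo
Record index: 0
Field 'city' = Vienna

ANSWER: Vienna


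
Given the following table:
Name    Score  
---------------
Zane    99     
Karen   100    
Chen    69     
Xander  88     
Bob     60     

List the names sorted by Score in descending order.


Sorting by Score (descending):
  Karen: 100
  Zane: 99
  Xander: 88
  Chen: 69
  Bob: 60


ANSWER: Karen, Zane, Xander, Chen, Bob


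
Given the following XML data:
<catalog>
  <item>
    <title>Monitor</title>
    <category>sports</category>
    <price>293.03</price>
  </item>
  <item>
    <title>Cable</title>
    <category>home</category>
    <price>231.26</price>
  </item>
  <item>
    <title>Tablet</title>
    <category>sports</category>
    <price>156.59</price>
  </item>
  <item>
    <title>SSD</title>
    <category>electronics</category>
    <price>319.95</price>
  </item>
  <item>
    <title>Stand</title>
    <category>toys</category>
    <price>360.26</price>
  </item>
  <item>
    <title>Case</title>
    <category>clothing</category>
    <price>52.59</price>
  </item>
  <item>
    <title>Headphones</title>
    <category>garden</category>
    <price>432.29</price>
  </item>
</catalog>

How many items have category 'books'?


Scanning <item> elements for <category>books</category>:
Count: 0

ANSWER: 0


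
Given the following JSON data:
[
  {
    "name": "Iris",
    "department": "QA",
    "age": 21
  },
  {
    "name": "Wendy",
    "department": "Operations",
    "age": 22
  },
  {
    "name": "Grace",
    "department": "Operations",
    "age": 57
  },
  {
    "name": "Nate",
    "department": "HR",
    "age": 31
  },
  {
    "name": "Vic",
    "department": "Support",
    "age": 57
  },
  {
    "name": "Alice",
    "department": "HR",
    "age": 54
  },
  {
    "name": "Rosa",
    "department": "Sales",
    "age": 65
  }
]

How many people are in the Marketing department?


Scanning records for department = Marketing
  No matches found
Count: 0

ANSWER: 0


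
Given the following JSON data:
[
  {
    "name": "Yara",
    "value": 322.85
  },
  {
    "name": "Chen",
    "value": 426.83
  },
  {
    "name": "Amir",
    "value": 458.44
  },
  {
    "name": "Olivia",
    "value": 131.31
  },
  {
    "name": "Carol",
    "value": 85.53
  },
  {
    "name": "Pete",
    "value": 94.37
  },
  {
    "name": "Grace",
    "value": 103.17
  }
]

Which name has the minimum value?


Comparing values:
  Yara: 322.85
  Chen: 426.83
  Amir: 458.44
  Olivia: 131.31
  Carol: 85.53
  Pete: 94.37
  Grace: 103.17
Minimum: Carol (85.53)

ANSWER: Carol


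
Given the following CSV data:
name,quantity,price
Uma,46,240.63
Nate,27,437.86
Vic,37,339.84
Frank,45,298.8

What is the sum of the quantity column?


Values in 'quantity' column:
  Row 1: 46
  Row 2: 27
  Row 3: 37
  Row 4: 45
Sum = 46 + 27 + 37 + 45 = 155

ANSWER: 155


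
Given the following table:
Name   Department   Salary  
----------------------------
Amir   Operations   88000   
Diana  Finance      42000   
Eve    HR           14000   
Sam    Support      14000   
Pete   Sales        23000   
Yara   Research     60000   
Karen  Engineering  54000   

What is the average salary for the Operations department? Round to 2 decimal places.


Operations department members:
  Amir: 88000
Sum = 88000
Count = 1
Average = 88000 / 1 = 88000.00

ANSWER: 88000.00


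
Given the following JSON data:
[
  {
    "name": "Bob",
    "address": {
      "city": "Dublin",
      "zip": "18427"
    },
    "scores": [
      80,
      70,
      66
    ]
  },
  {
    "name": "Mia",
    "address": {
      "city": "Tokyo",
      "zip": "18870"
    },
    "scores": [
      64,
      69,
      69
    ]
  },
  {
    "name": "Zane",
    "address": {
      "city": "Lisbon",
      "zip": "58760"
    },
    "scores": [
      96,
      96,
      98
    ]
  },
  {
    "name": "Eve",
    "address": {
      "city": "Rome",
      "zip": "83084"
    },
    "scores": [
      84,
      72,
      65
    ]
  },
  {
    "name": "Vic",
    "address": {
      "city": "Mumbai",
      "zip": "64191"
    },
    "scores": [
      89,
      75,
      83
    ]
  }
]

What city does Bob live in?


Path: records[0].address.city
Value: Dublin

ANSWER: Dublin
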